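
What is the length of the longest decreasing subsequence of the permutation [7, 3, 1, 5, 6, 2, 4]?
3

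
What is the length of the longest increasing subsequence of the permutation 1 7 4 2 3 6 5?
4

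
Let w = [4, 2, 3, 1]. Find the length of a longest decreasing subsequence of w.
3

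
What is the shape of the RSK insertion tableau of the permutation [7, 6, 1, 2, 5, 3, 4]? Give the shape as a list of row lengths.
Row-insert each entry into an empty tableau.

After inserting 7: P = [[7]].
After inserting 6: P = [[6], [7]].
After inserting 1: P = [[1], [6], [7]].
After inserting 2: P = [[1, 2], [6], [7]].
After inserting 5: P = [[1, 2, 5], [6], [7]].
After inserting 3: P = [[1, 2, 3], [5], [6], [7]].
After inserting 4: P = [[1, 2, 3, 4], [5], [6], [7]].

The final insertion tableau P = [[1, 2, 3, 4], [5], [6], [7]] has shape [4, 1, 1, 1].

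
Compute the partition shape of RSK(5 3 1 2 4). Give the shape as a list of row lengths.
Row-insert each entry into an empty tableau.

After inserting 5: P = [[5]].
After inserting 3: P = [[3], [5]].
After inserting 1: P = [[1], [3], [5]].
After inserting 2: P = [[1, 2], [3], [5]].
After inserting 4: P = [[1, 2, 4], [3], [5]].

The final insertion tableau P = [[1, 2, 4], [3], [5]] has shape [3, 1, 1].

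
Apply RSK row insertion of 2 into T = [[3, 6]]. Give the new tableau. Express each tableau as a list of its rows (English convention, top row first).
[[2, 6], [3]]

In row 1, 2 replaces 3 (the leftmost entry greater than 2); 3 is bumped to row 2. 3 starts a new row 2. The new tableau is [[2, 6], [3]].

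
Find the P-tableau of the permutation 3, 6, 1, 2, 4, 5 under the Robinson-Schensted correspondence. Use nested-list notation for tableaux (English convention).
P = [[1, 2, 4, 5], [3, 6]]

Insert 3: appended to row 1. P = [[3]].
Insert 6: appended to row 1. P = [[3, 6]].
Insert 1: 1 bumps 3 from row 1; 3 starts row 2. P = [[1, 6], [3]].
Insert 2: 2 bumps 6 from row 1; 6 appends to row 2. P = [[1, 2], [3, 6]].
Insert 4: appended to row 1. P = [[1, 2, 4], [3, 6]].
Insert 5: appended to row 1. P = [[1, 2, 4, 5], [3, 6]].

So P = [[1, 2, 4, 5], [3, 6]].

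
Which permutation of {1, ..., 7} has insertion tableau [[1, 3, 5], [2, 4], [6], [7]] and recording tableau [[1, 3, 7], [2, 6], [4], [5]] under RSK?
7 2 6 4 1 3 5

Reverse RSK: for i = n, n-1, ..., 1, locate i in Q, remove the corresponding corner cell from P, and reverse-bump its entry up through P; the value ejected from row 1 is w(i).

So w = 7 2 6 4 1 3 5.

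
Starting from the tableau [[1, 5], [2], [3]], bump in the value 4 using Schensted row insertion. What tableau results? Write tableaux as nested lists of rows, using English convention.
In row 1, 4 replaces 5 (the leftmost entry greater than 4); 5 is bumped to row 2. 5 is appended to row 2. The new tableau is [[1, 4], [2, 5], [3]].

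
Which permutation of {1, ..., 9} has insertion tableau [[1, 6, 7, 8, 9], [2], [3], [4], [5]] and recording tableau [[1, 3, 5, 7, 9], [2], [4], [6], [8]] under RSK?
Reverse the RSK construction: for i from n down to 1, find the cell of Q containing i, remove the entry at that cell from P, and reverse-bump it up through P; the value ejected from row 1 is w(i).

Step i=9: Q has 9 at row 1, column 5; remove that cell from P, ejecting 9. So w(9) = 9. P is now [[1, 6, 7, 8], [2], [3], [4], [5]].
Step i=8: Q has 8 at row 5, column 1; remove 5 from row 5 of P and reverse-bump: 5 enters row 4 and ejects 4; 4 enters row 3 and ejects 3; 3 enters row 2 and ejects 2; 2 enters row 1 and ejects 1. So w(8) = 1. P is now [[2, 6, 7, 8], [3], [4], [5]].
Step i=7: Q has 7 at row 1, column 4; remove that cell from P, ejecting 8. So w(7) = 8. P is now [[2, 6, 7], [3], [4], [5]].
Step i=6: Q has 6 at row 4, column 1; remove 5 from row 4 of P and reverse-bump: 5 enters row 3 and ejects 4; 4 enters row 2 and ejects 3; 3 enters row 1 and ejects 2. So w(6) = 2. P is now [[3, 6, 7], [4], [5]].
Step i=5: Q has 5 at row 1, column 3; remove that cell from P, ejecting 7. So w(5) = 7. P is now [[3, 6], [4], [5]].
Step i=4: Q has 4 at row 3, column 1; remove 5 from row 3 of P and reverse-bump: 5 enters row 2 and ejects 4; 4 enters row 1 and ejects 3. So w(4) = 3. P is now [[4, 6], [5]].
Step i=3: Q has 3 at row 1, column 2; remove that cell from P, ejecting 6. So w(3) = 6. P is now [[4], [5]].
Step i=2: Q has 2 at row 2, column 1; remove 5 from row 2 of P and reverse-bump: 5 enters row 1 and ejects 4. So w(2) = 4. P is now [[5]].
Step i=1: Q has 1 at row 1, column 1; remove that cell from P, ejecting 5. So w(1) = 5. P is now [].

So w = 5 4 6 3 7 2 8 1 9.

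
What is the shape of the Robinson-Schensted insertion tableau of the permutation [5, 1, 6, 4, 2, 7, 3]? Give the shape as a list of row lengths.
[3, 3, 1]

RSK row insertion gives P = [[1, 2, 3], [4, 6, 7], [5]], which has shape [3, 3, 1].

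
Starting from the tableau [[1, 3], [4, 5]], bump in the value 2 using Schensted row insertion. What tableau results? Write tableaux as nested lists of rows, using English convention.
[[1, 2], [3, 5], [4]]

In row 1, 2 replaces 3 (the leftmost entry greater than 2); 3 is bumped to row 2. In row 2, 3 replaces 4 (the leftmost entry greater than 3); 4 is bumped to row 3. 4 starts a new row 3. The new tableau is [[1, 2], [3, 5], [4]].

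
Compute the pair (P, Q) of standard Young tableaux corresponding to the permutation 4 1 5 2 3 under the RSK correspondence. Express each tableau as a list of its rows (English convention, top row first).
Insert each entry of the permutation into P by Schensted row insertion, recording in Q the position of each new cell.

Insert 4: appended to row 1. P = [[4]].
Insert 1: 1 bumps 4 from row 1; 4 starts row 2. P = [[1], [4]].
Insert 5: appended to row 1. P = [[1, 5], [4]].
Insert 2: 2 bumps 5 from row 1; 5 appends to row 2. P = [[1, 2], [4, 5]].
Insert 3: appended to row 1. P = [[1, 2, 3], [4, 5]].

So P = [[1, 2, 3], [4, 5]], Q = [[1, 3, 5], [2, 4]].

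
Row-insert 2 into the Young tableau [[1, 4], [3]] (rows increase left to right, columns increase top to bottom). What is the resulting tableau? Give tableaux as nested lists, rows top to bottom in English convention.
[[1, 2], [3, 4]]

In row 1, 2 replaces 4 (the leftmost entry greater than 2); 4 is bumped to row 2. 4 is appended to row 2. The new tableau is [[1, 2], [3, 4]].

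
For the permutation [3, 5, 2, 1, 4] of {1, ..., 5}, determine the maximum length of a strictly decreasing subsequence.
3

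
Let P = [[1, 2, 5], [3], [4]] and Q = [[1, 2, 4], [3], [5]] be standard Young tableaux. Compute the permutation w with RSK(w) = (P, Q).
Reverse the RSK construction: for i from n down to 1, find the cell of Q containing i, remove the entry at that cell from P, and reverse-bump it up through P; the value ejected from row 1 is w(i).

Step i=5: Q has 5 at row 3, column 1; remove 4 from row 3 of P and reverse-bump: 4 enters row 2 and ejects 3; 3 enters row 1 and ejects 2. So w(5) = 2. P is now [[1, 3, 5], [4]].
Step i=4: Q has 4 at row 1, column 3; remove that cell from P, ejecting 5. So w(4) = 5. P is now [[1, 3], [4]].
Step i=3: Q has 3 at row 2, column 1; remove 4 from row 2 of P and reverse-bump: 4 enters row 1 and ejects 3. So w(3) = 3. P is now [[1, 4]].
Step i=2: Q has 2 at row 1, column 2; remove that cell from P, ejecting 4. So w(2) = 4. P is now [[1]].
Step i=1: Q has 1 at row 1, column 1; remove that cell from P, ejecting 1. So w(1) = 1. P is now [].

So w = 1 4 3 5 2.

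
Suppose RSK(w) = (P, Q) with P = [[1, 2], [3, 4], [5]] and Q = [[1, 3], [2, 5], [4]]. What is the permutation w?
Reverse the RSK construction: for i from n down to 1, find the cell of Q containing i, remove the entry at that cell from P, and reverse-bump it up through P; the value ejected from row 1 is w(i).

Step i=5: Q has 5 at row 2, column 2; remove 4 from row 2 of P and reverse-bump: 4 enters row 1 and ejects 2. So w(5) = 2. P is now [[1, 4], [3], [5]].
Step i=4: Q has 4 at row 3, column 1; remove 5 from row 3 of P and reverse-bump: 5 enters row 2 and ejects 3; 3 enters row 1 and ejects 1. So w(4) = 1. P is now [[3, 4], [5]].
Step i=3: Q has 3 at row 1, column 2; remove that cell from P, ejecting 4. So w(3) = 4. P is now [[3], [5]].
Step i=2: Q has 2 at row 2, column 1; remove 5 from row 2 of P and reverse-bump: 5 enters row 1 and ejects 3. So w(2) = 3. P is now [[5]].
Step i=1: Q has 1 at row 1, column 1; remove that cell from P, ejecting 5. So w(1) = 5. P is now [].

So w = 5 3 4 1 2.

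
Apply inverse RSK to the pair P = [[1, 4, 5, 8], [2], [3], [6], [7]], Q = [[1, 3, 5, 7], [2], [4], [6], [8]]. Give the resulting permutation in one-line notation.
Reverse the RSK construction: for i from n down to 1, find the cell of Q containing i, remove the entry at that cell from P, and reverse-bump it up through P; the value ejected from row 1 is w(i).

Step i=8: Q has 8 at row 5, column 1; remove 7 from row 5 of P and reverse-bump: 7 enters row 4 and ejects 6; 6 enters row 3 and ejects 3; 3 enters row 2 and ejects 2; 2 enters row 1 and ejects 1. So w(8) = 1. P is now [[2, 4, 5, 8], [3], [6], [7]].
Step i=7: Q has 7 at row 1, column 4; remove that cell from P, ejecting 8. So w(7) = 8. P is now [[2, 4, 5], [3], [6], [7]].
Step i=6: Q has 6 at row 4, column 1; remove 7 from row 4 of P and reverse-bump: 7 enters row 3 and ejects 6; 6 enters row 2 and ejects 3; 3 enters row 1 and ejects 2. So w(6) = 2. P is now [[3, 4, 5], [6], [7]].
Step i=5: Q has 5 at row 1, column 3; remove that cell from P, ejecting 5. So w(5) = 5. P is now [[3, 4], [6], [7]].
Step i=4: Q has 4 at row 3, column 1; remove 7 from row 3 of P and reverse-bump: 7 enters row 2 and ejects 6; 6 enters row 1 and ejects 4. So w(4) = 4. P is now [[3, 6], [7]].
Step i=3: Q has 3 at row 1, column 2; remove that cell from P, ejecting 6. So w(3) = 6. P is now [[3], [7]].
Step i=2: Q has 2 at row 2, column 1; remove 7 from row 2 of P and reverse-bump: 7 enters row 1 and ejects 3. So w(2) = 3. P is now [[7]].
Step i=1: Q has 1 at row 1, column 1; remove that cell from P, ejecting 7. So w(1) = 7. P is now [].

So w = 7 3 6 4 5 2 8 1.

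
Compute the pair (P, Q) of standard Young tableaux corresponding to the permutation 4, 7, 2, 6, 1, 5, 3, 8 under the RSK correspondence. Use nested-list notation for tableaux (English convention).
Insert each entry of the permutation into P by Schensted row insertion, recording in Q the position of each new cell.

Insert 4: appended to row 1. P = [[4]], Q = [[1]].
Insert 7: appended to row 1. P = [[4, 7]], Q = [[1, 2]].
Insert 2: 2 bumps 4 from row 1; 4 starts row 2. P = [[2, 7], [4]], Q = [[1, 2], [3]].
Insert 6: 6 bumps 7 from row 1; 7 appends to row 2. P = [[2, 6], [4, 7]], Q = [[1, 2], [3, 4]].
Insert 1: 1 bumps 2 from row 1; 2 bumps 4 from row 2; 4 starts row 3. P = [[1, 6], [2, 7], [4]], Q = [[1, 2], [3, 4], [5]].
Insert 5: 5 bumps 6 from row 1; 6 bumps 7 from row 2; 7 appends to row 3. P = [[1, 5], [2, 6], [4, 7]], Q = [[1, 2], [3, 4], [5, 6]].
Insert 3: 3 bumps 5 from row 1; 5 bumps 6 from row 2; 6 bumps 7 from row 3; 7 starts row 4. P = [[1, 3], [2, 5], [4, 6], [7]], Q = [[1, 2], [3, 4], [5, 6], [7]].
Insert 8: appended to row 1. P = [[1, 3, 8], [2, 5], [4, 6], [7]], Q = [[1, 2, 8], [3, 4], [5, 6], [7]].

So P = [[1, 3, 8], [2, 5], [4, 6], [7]], Q = [[1, 2, 8], [3, 4], [5, 6], [7]].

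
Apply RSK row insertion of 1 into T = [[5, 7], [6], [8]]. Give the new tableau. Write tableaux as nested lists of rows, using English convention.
In row 1, 1 replaces 5 (the leftmost entry greater than 1); 5 is bumped to row 2. In row 2, 5 replaces 6 (the leftmost entry greater than 5); 6 is bumped to row 3. In row 3, 6 replaces 8 (the leftmost entry greater than 6); 8 is bumped to row 4. 8 starts a new row 4. The new tableau is [[1, 7], [5], [6], [8]].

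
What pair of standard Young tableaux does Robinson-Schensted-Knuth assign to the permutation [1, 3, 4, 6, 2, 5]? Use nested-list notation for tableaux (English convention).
Insert each entry of the permutation into P by Schensted row insertion, recording in Q the position of each new cell.

Insert 1: appended to row 1. P = [[1]], Q = [[1]].
Insert 3: appended to row 1. P = [[1, 3]], Q = [[1, 2]].
Insert 4: appended to row 1. P = [[1, 3, 4]], Q = [[1, 2, 3]].
Insert 6: appended to row 1. P = [[1, 3, 4, 6]], Q = [[1, 2, 3, 4]].
Insert 2: 2 bumps 3 from row 1; 3 starts row 2. P = [[1, 2, 4, 6], [3]], Q = [[1, 2, 3, 4], [5]].
Insert 5: 5 bumps 6 from row 1; 6 appends to row 2. P = [[1, 2, 4, 5], [3, 6]], Q = [[1, 2, 3, 4], [5, 6]].

So P = [[1, 2, 4, 5], [3, 6]], Q = [[1, 2, 3, 4], [5, 6]].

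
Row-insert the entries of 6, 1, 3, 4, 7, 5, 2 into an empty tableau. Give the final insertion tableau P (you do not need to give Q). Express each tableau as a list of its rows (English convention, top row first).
P = [[1, 2, 4, 5], [3, 7], [6]]

Insert 6: appended to row 1. P = [[6]].
Insert 1: 1 bumps 6 from row 1; 6 starts row 2. P = [[1], [6]].
Insert 3: appended to row 1. P = [[1, 3], [6]].
Insert 4: appended to row 1. P = [[1, 3, 4], [6]].
Insert 7: appended to row 1. P = [[1, 3, 4, 7], [6]].
Insert 5: 5 bumps 7 from row 1; 7 appends to row 2. P = [[1, 3, 4, 5], [6, 7]].
Insert 2: 2 bumps 3 from row 1; 3 bumps 6 from row 2; 6 starts row 3. P = [[1, 2, 4, 5], [3, 7], [6]].

So P = [[1, 2, 4, 5], [3, 7], [6]].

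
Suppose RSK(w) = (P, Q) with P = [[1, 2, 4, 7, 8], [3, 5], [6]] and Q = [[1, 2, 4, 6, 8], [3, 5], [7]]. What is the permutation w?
Reverse RSK: for i = n, n-1, ..., 1, locate i in Q, remove the corresponding corner cell from P, and reverse-bump its entry up through P; the value ejected from row 1 is w(i).

So w = 1 3 2 6 5 7 4 8.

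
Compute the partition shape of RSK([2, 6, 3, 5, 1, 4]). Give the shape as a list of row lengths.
RSK row insertion gives P = [[1, 3, 4], [2, 5], [6]], which has shape [3, 2, 1].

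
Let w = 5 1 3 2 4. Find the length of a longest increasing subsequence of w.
3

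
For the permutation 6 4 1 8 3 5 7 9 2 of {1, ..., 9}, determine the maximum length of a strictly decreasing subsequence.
4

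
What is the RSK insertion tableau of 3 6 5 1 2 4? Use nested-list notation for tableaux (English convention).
After inserting 3: P = [[3]].
After inserting 6: P = [[3, 6]].
After inserting 5: P = [[3, 5], [6]].
After inserting 1: P = [[1, 5], [3], [6]].
After inserting 2: P = [[1, 2], [3, 5], [6]].
After inserting 4: P = [[1, 2, 4], [3, 5], [6]].

So P = [[1, 2, 4], [3, 5], [6]].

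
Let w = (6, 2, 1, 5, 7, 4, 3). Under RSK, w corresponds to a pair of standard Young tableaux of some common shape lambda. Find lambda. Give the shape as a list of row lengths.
[3, 2, 1, 1]

Row-insert each entry into an empty tableau.

After inserting 6: P = [[6]].
After inserting 2: P = [[2], [6]].
After inserting 1: P = [[1], [2], [6]].
After inserting 5: P = [[1, 5], [2], [6]].
After inserting 7: P = [[1, 5, 7], [2], [6]].
After inserting 4: P = [[1, 4, 7], [2, 5], [6]].
After inserting 3: P = [[1, 3, 7], [2, 4], [5], [6]].

The final insertion tableau P = [[1, 3, 7], [2, 4], [5], [6]] has shape [3, 2, 1, 1].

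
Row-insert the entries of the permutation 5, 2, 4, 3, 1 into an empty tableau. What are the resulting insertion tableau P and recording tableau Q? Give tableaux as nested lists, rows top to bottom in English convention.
Insert each entry of the permutation into P by Schensted row insertion, recording in Q the position of each new cell.

After inserting 5: P = [[5]].
After inserting 2: P = [[2], [5]].
After inserting 4: P = [[2, 4], [5]].
After inserting 3: P = [[2, 3], [4], [5]].
After inserting 1: P = [[1, 3], [2], [4], [5]].

So P = [[1, 3], [2], [4], [5]], Q = [[1, 3], [2], [4], [5]].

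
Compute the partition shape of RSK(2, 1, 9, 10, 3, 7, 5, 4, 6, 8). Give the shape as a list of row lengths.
Row-insert each entry into an empty tableau.

After inserting 2: P = [[2]].
After inserting 1: P = [[1], [2]].
After inserting 9: P = [[1, 9], [2]].
After inserting 10: P = [[1, 9, 10], [2]].
After inserting 3: P = [[1, 3, 10], [2, 9]].
After inserting 7: P = [[1, 3, 7], [2, 9, 10]].
After inserting 5: P = [[1, 3, 5], [2, 7, 10], [9]].
After inserting 4: P = [[1, 3, 4], [2, 5, 10], [7], [9]].
After inserting 6: P = [[1, 3, 4, 6], [2, 5, 10], [7], [9]].
After inserting 8: P = [[1, 3, 4, 6, 8], [2, 5, 10], [7], [9]].

The final insertion tableau P = [[1, 3, 4, 6, 8], [2, 5, 10], [7], [9]] has shape [5, 3, 1, 1].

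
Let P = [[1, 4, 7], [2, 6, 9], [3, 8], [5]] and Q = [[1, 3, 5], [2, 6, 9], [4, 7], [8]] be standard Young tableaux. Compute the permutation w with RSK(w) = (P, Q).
5 3 8 2 9 6 4 1 7

Reverse the RSK construction: for i from n down to 1, find the cell of Q containing i, remove the entry at that cell from P, and reverse-bump it up through P; the value ejected from row 1 is w(i).

Step i=9: Q has 9 at row 2, column 3; remove 9 from row 2 of P and reverse-bump: 9 enters row 1 and ejects 7. So w(9) = 7. P is now [[1, 4, 9], [2, 6], [3, 8], [5]].
Step i=8: Q has 8 at row 4, column 1; remove 5 from row 4 of P and reverse-bump: 5 enters row 3 and ejects 3; 3 enters row 2 and ejects 2; 2 enters row 1 and ejects 1. So w(8) = 1. P is now [[2, 4, 9], [3, 6], [5, 8]].
Step i=7: Q has 7 at row 3, column 2; remove 8 from row 3 of P and reverse-bump: 8 enters row 2 and ejects 6; 6 enters row 1 and ejects 4. So w(7) = 4. P is now [[2, 6, 9], [3, 8], [5]].
Step i=6: Q has 6 at row 2, column 2; remove 8 from row 2 of P and reverse-bump: 8 enters row 1 and ejects 6. So w(6) = 6. P is now [[2, 8, 9], [3], [5]].
Step i=5: Q has 5 at row 1, column 3; remove that cell from P, ejecting 9. So w(5) = 9. P is now [[2, 8], [3], [5]].
Step i=4: Q has 4 at row 3, column 1; remove 5 from row 3 of P and reverse-bump: 5 enters row 2 and ejects 3; 3 enters row 1 and ejects 2. So w(4) = 2. P is now [[3, 8], [5]].
Step i=3: Q has 3 at row 1, column 2; remove that cell from P, ejecting 8. So w(3) = 8. P is now [[3], [5]].
Step i=2: Q has 2 at row 2, column 1; remove 5 from row 2 of P and reverse-bump: 5 enters row 1 and ejects 3. So w(2) = 3. P is now [[5]].
Step i=1: Q has 1 at row 1, column 1; remove that cell from P, ejecting 5. So w(1) = 5. P is now [].

So w = 5 3 8 2 9 6 4 1 7.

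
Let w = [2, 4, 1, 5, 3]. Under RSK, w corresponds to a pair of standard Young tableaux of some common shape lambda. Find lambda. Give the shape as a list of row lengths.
Row-insert each entry into an empty tableau.

After inserting 2: P = [[2]].
After inserting 4: P = [[2, 4]].
After inserting 1: P = [[1, 4], [2]].
After inserting 5: P = [[1, 4, 5], [2]].
After inserting 3: P = [[1, 3, 5], [2, 4]].

The final insertion tableau P = [[1, 3, 5], [2, 4]] has shape [3, 2].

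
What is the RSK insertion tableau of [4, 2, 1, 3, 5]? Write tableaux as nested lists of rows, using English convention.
Insert 4: appended to row 1. P = [[4]].
Insert 2: 2 bumps 4 from row 1; 4 starts row 2. P = [[2], [4]].
Insert 1: 1 bumps 2 from row 1; 2 bumps 4 from row 2; 4 starts row 3. P = [[1], [2], [4]].
Insert 3: appended to row 1. P = [[1, 3], [2], [4]].
Insert 5: appended to row 1. P = [[1, 3, 5], [2], [4]].

So P = [[1, 3, 5], [2], [4]].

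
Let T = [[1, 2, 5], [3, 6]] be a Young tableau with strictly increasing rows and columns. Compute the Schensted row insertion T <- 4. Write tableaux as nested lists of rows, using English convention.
In row 1, 4 replaces 5 (the leftmost entry greater than 4); 5 is bumped to row 2. In row 2, 5 replaces 6 (the leftmost entry greater than 5); 6 is bumped to row 3. 6 starts a new row 3. The new tableau is [[1, 2, 4], [3, 5], [6]].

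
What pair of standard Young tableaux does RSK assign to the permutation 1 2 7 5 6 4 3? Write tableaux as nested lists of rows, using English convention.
Insert each entry of the permutation into P by Schensted row insertion, recording in Q the position of each new cell.

Insert 1: appended to row 1. P = [[1]].
Insert 2: appended to row 1. P = [[1, 2]].
Insert 7: appended to row 1. P = [[1, 2, 7]].
Insert 5: 5 bumps 7 from row 1; 7 starts row 2. P = [[1, 2, 5], [7]].
Insert 6: appended to row 1. P = [[1, 2, 5, 6], [7]].
Insert 4: 4 bumps 5 from row 1; 5 bumps 7 from row 2; 7 starts row 3. P = [[1, 2, 4, 6], [5], [7]].
Insert 3: 3 bumps 4 from row 1; 4 bumps 5 from row 2; 5 bumps 7 from row 3; 7 starts row 4. P = [[1, 2, 3, 6], [4], [5], [7]].

So P = [[1, 2, 3, 6], [4], [5], [7]], Q = [[1, 2, 3, 5], [4], [6], [7]].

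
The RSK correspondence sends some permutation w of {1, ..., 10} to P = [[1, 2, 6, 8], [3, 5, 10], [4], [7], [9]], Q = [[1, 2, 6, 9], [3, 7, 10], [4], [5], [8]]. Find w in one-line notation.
Reverse the RSK construction: for i from n down to 1, find the cell of Q containing i, remove the entry at that cell from P, and reverse-bump it up through P; the value ejected from row 1 is w(i).

Step i=10: Q has 10 at row 2, column 3; remove 10 from row 2 of P and reverse-bump: 10 enters row 1 and ejects 8. So w(10) = 8. P is now [[1, 2, 6, 10], [3, 5], [4], [7], [9]].
Step i=9: Q has 9 at row 1, column 4; remove that cell from P, ejecting 10. So w(9) = 10. P is now [[1, 2, 6], [3, 5], [4], [7], [9]].
Step i=8: Q has 8 at row 5, column 1; remove 9 from row 5 of P and reverse-bump: 9 enters row 4 and ejects 7; 7 enters row 3 and ejects 4; 4 enters row 2 and ejects 3; 3 enters row 1 and ejects 2. So w(8) = 2. P is now [[1, 3, 6], [4, 5], [7], [9]].
Step i=7: Q has 7 at row 2, column 2; remove 5 from row 2 of P and reverse-bump: 5 enters row 1 and ejects 3. So w(7) = 3. P is now [[1, 5, 6], [4], [7], [9]].
Step i=6: Q has 6 at row 1, column 3; remove that cell from P, ejecting 6. So w(6) = 6. P is now [[1, 5], [4], [7], [9]].
Step i=5: Q has 5 at row 4, column 1; remove 9 from row 4 of P and reverse-bump: 9 enters row 3 and ejects 7; 7 enters row 2 and ejects 4; 4 enters row 1 and ejects 1. So w(5) = 1. P is now [[4, 5], [7], [9]].
Step i=4: Q has 4 at row 3, column 1; remove 9 from row 3 of P and reverse-bump: 9 enters row 2 and ejects 7; 7 enters row 1 and ejects 5. So w(4) = 5. P is now [[4, 7], [9]].
Step i=3: Q has 3 at row 2, column 1; remove 9 from row 2 of P and reverse-bump: 9 enters row 1 and ejects 7. So w(3) = 7. P is now [[4, 9]].
Step i=2: Q has 2 at row 1, column 2; remove that cell from P, ejecting 9. So w(2) = 9. P is now [[4]].
Step i=1: Q has 1 at row 1, column 1; remove that cell from P, ejecting 4. So w(1) = 4. P is now [].

So w = 4 9 7 5 1 6 3 2 10 8.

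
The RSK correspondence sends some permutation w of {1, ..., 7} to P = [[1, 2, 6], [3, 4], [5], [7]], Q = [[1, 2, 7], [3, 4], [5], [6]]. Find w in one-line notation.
3 7 1 5 4 2 6

Reverse the RSK construction: for i from n down to 1, find the cell of Q containing i, remove the entry at that cell from P, and reverse-bump it up through P; the value ejected from row 1 is w(i).

Step i=7: Q has 7 at row 1, column 3; remove that cell from P, ejecting 6. So w(7) = 6. P is now [[1, 2], [3, 4], [5], [7]].
Step i=6: Q has 6 at row 4, column 1; remove 7 from row 4 of P and reverse-bump: 7 enters row 3 and ejects 5; 5 enters row 2 and ejects 4; 4 enters row 1 and ejects 2. So w(6) = 2. P is now [[1, 4], [3, 5], [7]].
Step i=5: Q has 5 at row 3, column 1; remove 7 from row 3 of P and reverse-bump: 7 enters row 2 and ejects 5; 5 enters row 1 and ejects 4. So w(5) = 4. P is now [[1, 5], [3, 7]].
Step i=4: Q has 4 at row 2, column 2; remove 7 from row 2 of P and reverse-bump: 7 enters row 1 and ejects 5. So w(4) = 5. P is now [[1, 7], [3]].
Step i=3: Q has 3 at row 2, column 1; remove 3 from row 2 of P and reverse-bump: 3 enters row 1 and ejects 1. So w(3) = 1. P is now [[3, 7]].
Step i=2: Q has 2 at row 1, column 2; remove that cell from P, ejecting 7. So w(2) = 7. P is now [[3]].
Step i=1: Q has 1 at row 1, column 1; remove that cell from P, ejecting 3. So w(1) = 3. P is now [].

So w = 3 7 1 5 4 2 6.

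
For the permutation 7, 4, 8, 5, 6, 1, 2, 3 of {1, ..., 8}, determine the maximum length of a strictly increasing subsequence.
3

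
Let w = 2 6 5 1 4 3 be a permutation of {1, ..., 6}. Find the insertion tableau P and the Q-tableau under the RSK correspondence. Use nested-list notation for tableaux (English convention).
Insert each entry of the permutation into P by Schensted row insertion, recording in Q the position of each new cell.

Insert 2: appended to row 1. P = [[2]], Q = [[1]].
Insert 6: appended to row 1. P = [[2, 6]], Q = [[1, 2]].
Insert 5: 5 bumps 6 from row 1; 6 starts row 2. P = [[2, 5], [6]], Q = [[1, 2], [3]].
Insert 1: 1 bumps 2 from row 1; 2 bumps 6 from row 2; 6 starts row 3. P = [[1, 5], [2], [6]], Q = [[1, 2], [3], [4]].
Insert 4: 4 bumps 5 from row 1; 5 appends to row 2. P = [[1, 4], [2, 5], [6]], Q = [[1, 2], [3, 5], [4]].
Insert 3: 3 bumps 4 from row 1; 4 bumps 5 from row 2; 5 bumps 6 from row 3; 6 starts row 4. P = [[1, 3], [2, 4], [5], [6]], Q = [[1, 2], [3, 5], [4], [6]].

So P = [[1, 3], [2, 4], [5], [6]], Q = [[1, 2], [3, 5], [4], [6]].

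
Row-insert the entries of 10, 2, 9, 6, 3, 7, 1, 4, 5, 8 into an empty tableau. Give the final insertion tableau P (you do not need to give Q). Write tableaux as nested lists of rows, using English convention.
Insert 10: appended to row 1. P = [[10]].
Insert 2: 2 bumps 10 from row 1; 10 starts row 2. P = [[2], [10]].
Insert 9: appended to row 1. P = [[2, 9], [10]].
Insert 6: 6 bumps 9 from row 1; 9 bumps 10 from row 2; 10 starts row 3. P = [[2, 6], [9], [10]].
Insert 3: 3 bumps 6 from row 1; 6 bumps 9 from row 2; 9 bumps 10 from row 3; 10 starts row 4. P = [[2, 3], [6], [9], [10]].
Insert 7: appended to row 1. P = [[2, 3, 7], [6], [9], [10]].
Insert 1: 1 bumps 2 from row 1; 2 bumps 6 from row 2; 6 bumps 9 from row 3; 9 bumps 10 from row 4; 10 starts row 5. P = [[1, 3, 7], [2], [6], [9], [10]].
Insert 4: 4 bumps 7 from row 1; 7 appends to row 2. P = [[1, 3, 4], [2, 7], [6], [9], [10]].
Insert 5: appended to row 1. P = [[1, 3, 4, 5], [2, 7], [6], [9], [10]].
Insert 8: appended to row 1. P = [[1, 3, 4, 5, 8], [2, 7], [6], [9], [10]].

So P = [[1, 3, 4, 5, 8], [2, 7], [6], [9], [10]].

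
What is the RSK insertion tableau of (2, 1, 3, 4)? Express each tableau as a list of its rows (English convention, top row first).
P = [[1, 3, 4], [2]]

After inserting 2: P = [[2]].
After inserting 1: P = [[1], [2]].
After inserting 3: P = [[1, 3], [2]].
After inserting 4: P = [[1, 3, 4], [2]].

So P = [[1, 3, 4], [2]].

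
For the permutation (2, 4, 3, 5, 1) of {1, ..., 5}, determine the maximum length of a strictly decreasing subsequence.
3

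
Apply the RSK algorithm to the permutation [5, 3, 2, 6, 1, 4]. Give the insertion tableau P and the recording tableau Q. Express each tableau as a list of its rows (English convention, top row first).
P = [[1, 4], [2, 6], [3], [5]], Q = [[1, 4], [2, 6], [3], [5]]

Insert each entry of the permutation into P by Schensted row insertion, recording in Q the position of each new cell.

Insert 5: appended to row 1. P = [[5]], Q = [[1]].
Insert 3: 3 bumps 5 from row 1; 5 starts row 2. P = [[3], [5]], Q = [[1], [2]].
Insert 2: 2 bumps 3 from row 1; 3 bumps 5 from row 2; 5 starts row 3. P = [[2], [3], [5]], Q = [[1], [2], [3]].
Insert 6: appended to row 1. P = [[2, 6], [3], [5]], Q = [[1, 4], [2], [3]].
Insert 1: 1 bumps 2 from row 1; 2 bumps 3 from row 2; 3 bumps 5 from row 3; 5 starts row 4. P = [[1, 6], [2], [3], [5]], Q = [[1, 4], [2], [3], [5]].
Insert 4: 4 bumps 6 from row 1; 6 appends to row 2. P = [[1, 4], [2, 6], [3], [5]], Q = [[1, 4], [2, 6], [3], [5]].

So P = [[1, 4], [2, 6], [3], [5]], Q = [[1, 4], [2, 6], [3], [5]].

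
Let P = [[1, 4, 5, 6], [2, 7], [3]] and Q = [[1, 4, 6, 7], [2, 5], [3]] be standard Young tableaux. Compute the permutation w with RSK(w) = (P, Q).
Reverse the RSK construction: for i from n down to 1, find the cell of Q containing i, remove the entry at that cell from P, and reverse-bump it up through P; the value ejected from row 1 is w(i).

Step i=7: Q has 7 at row 1, column 4; remove that cell from P, ejecting 6. So w(7) = 6. P is now [[1, 4, 5], [2, 7], [3]].
Step i=6: Q has 6 at row 1, column 3; remove that cell from P, ejecting 5. So w(6) = 5. P is now [[1, 4], [2, 7], [3]].
Step i=5: Q has 5 at row 2, column 2; remove 7 from row 2 of P and reverse-bump: 7 enters row 1 and ejects 4. So w(5) = 4. P is now [[1, 7], [2], [3]].
Step i=4: Q has 4 at row 1, column 2; remove that cell from P, ejecting 7. So w(4) = 7. P is now [[1], [2], [3]].
Step i=3: Q has 3 at row 3, column 1; remove 3 from row 3 of P and reverse-bump: 3 enters row 2 and ejects 2; 2 enters row 1 and ejects 1. So w(3) = 1. P is now [[2], [3]].
Step i=2: Q has 2 at row 2, column 1; remove 3 from row 2 of P and reverse-bump: 3 enters row 1 and ejects 2. So w(2) = 2. P is now [[3]].
Step i=1: Q has 1 at row 1, column 1; remove that cell from P, ejecting 3. So w(1) = 3. P is now [].

So w = 3 2 1 7 4 5 6.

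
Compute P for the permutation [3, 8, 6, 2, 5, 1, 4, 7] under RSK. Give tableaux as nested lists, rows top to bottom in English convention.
P = [[1, 4, 7], [2, 5], [3, 6], [8]]

After inserting 3: P = [[3]].
After inserting 8: P = [[3, 8]].
After inserting 6: P = [[3, 6], [8]].
After inserting 2: P = [[2, 6], [3], [8]].
After inserting 5: P = [[2, 5], [3, 6], [8]].
After inserting 1: P = [[1, 5], [2, 6], [3], [8]].
After inserting 4: P = [[1, 4], [2, 5], [3, 6], [8]].
After inserting 7: P = [[1, 4, 7], [2, 5], [3, 6], [8]].

So P = [[1, 4, 7], [2, 5], [3, 6], [8]].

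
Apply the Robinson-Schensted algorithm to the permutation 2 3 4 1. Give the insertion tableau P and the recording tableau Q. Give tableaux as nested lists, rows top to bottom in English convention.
P = [[1, 3, 4], [2]], Q = [[1, 2, 3], [4]]

Insert each entry of the permutation into P by Schensted row insertion, recording in Q the position of each new cell.

Insert 2: appended to row 1. P = [[2]].
Insert 3: appended to row 1. P = [[2, 3]].
Insert 4: appended to row 1. P = [[2, 3, 4]].
Insert 1: 1 bumps 2 from row 1; 2 starts row 2. P = [[1, 3, 4], [2]].

So P = [[1, 3, 4], [2]], Q = [[1, 2, 3], [4]].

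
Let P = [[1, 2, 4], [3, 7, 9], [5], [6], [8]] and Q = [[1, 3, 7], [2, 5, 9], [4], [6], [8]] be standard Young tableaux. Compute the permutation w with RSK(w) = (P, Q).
8 6 7 1 5 3 9 2 4

Reverse RSK: for i = n, n-1, ..., 1, locate i in Q, remove the corresponding corner cell from P, and reverse-bump its entry up through P; the value ejected from row 1 is w(i).

So w = 8 6 7 1 5 3 9 2 4.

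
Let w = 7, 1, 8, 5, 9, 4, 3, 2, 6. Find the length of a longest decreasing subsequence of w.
5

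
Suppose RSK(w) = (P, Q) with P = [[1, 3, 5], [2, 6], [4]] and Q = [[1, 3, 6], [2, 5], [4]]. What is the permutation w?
4 2 6 1 3 5

Reverse the RSK construction: for i from n down to 1, find the cell of Q containing i, remove the entry at that cell from P, and reverse-bump it up through P; the value ejected from row 1 is w(i).

Step i=6: Q has 6 at row 1, column 3; remove that cell from P, ejecting 5. So w(6) = 5. P is now [[1, 3], [2, 6], [4]].
Step i=5: Q has 5 at row 2, column 2; remove 6 from row 2 of P and reverse-bump: 6 enters row 1 and ejects 3. So w(5) = 3. P is now [[1, 6], [2], [4]].
Step i=4: Q has 4 at row 3, column 1; remove 4 from row 3 of P and reverse-bump: 4 enters row 2 and ejects 2; 2 enters row 1 and ejects 1. So w(4) = 1. P is now [[2, 6], [4]].
Step i=3: Q has 3 at row 1, column 2; remove that cell from P, ejecting 6. So w(3) = 6. P is now [[2], [4]].
Step i=2: Q has 2 at row 2, column 1; remove 4 from row 2 of P and reverse-bump: 4 enters row 1 and ejects 2. So w(2) = 2. P is now [[4]].
Step i=1: Q has 1 at row 1, column 1; remove that cell from P, ejecting 4. So w(1) = 4. P is now [].

So w = 4 2 6 1 3 5.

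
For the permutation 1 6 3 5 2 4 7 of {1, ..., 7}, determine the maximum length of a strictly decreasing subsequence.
3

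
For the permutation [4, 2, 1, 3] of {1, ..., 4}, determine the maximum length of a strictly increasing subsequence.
2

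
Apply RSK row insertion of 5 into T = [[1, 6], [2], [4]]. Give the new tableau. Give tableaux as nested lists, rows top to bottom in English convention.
In row 1, 5 replaces 6 (the leftmost entry greater than 5); 6 is bumped to row 2. 6 is appended to row 2. The new tableau is [[1, 5], [2, 6], [4]].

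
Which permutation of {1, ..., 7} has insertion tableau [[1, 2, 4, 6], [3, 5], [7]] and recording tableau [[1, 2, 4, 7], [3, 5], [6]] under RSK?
Reverse the RSK construction: for i from n down to 1, find the cell of Q containing i, remove the entry at that cell from P, and reverse-bump it up through P; the value ejected from row 1 is w(i).

Step i=7: Q has 7 at row 1, column 4; remove that cell from P, ejecting 6. So w(7) = 6. P is now [[1, 2, 4], [3, 5], [7]].
Step i=6: Q has 6 at row 3, column 1; remove 7 from row 3 of P and reverse-bump: 7 enters row 2 and ejects 5; 5 enters row 1 and ejects 4. So w(6) = 4. P is now [[1, 2, 5], [3, 7]].
Step i=5: Q has 5 at row 2, column 2; remove 7 from row 2 of P and reverse-bump: 7 enters row 1 and ejects 5. So w(5) = 5. P is now [[1, 2, 7], [3]].
Step i=4: Q has 4 at row 1, column 3; remove that cell from P, ejecting 7. So w(4) = 7. P is now [[1, 2], [3]].
Step i=3: Q has 3 at row 2, column 1; remove 3 from row 2 of P and reverse-bump: 3 enters row 1 and ejects 2. So w(3) = 2. P is now [[1, 3]].
Step i=2: Q has 2 at row 1, column 2; remove that cell from P, ejecting 3. So w(2) = 3. P is now [[1]].
Step i=1: Q has 1 at row 1, column 1; remove that cell from P, ejecting 1. So w(1) = 1. P is now [].

So w = 1 3 2 7 5 4 6.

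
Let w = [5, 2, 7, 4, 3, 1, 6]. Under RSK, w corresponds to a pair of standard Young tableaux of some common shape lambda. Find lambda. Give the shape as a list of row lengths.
Row-insert each entry into an empty tableau.

After inserting 5: P = [[5]].
After inserting 2: P = [[2], [5]].
After inserting 7: P = [[2, 7], [5]].
After inserting 4: P = [[2, 4], [5, 7]].
After inserting 3: P = [[2, 3], [4, 7], [5]].
After inserting 1: P = [[1, 3], [2, 7], [4], [5]].
After inserting 6: P = [[1, 3, 6], [2, 7], [4], [5]].

The final insertion tableau P = [[1, 3, 6], [2, 7], [4], [5]] has shape [3, 2, 1, 1].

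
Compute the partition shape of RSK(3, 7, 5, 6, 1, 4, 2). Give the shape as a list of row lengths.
[3, 2, 1, 1]

Row-insert each entry into an empty tableau.

After inserting 3: P = [[3]].
After inserting 7: P = [[3, 7]].
After inserting 5: P = [[3, 5], [7]].
After inserting 6: P = [[3, 5, 6], [7]].
After inserting 1: P = [[1, 5, 6], [3], [7]].
After inserting 4: P = [[1, 4, 6], [3, 5], [7]].
After inserting 2: P = [[1, 2, 6], [3, 4], [5], [7]].

The final insertion tableau P = [[1, 2, 6], [3, 4], [5], [7]] has shape [3, 2, 1, 1].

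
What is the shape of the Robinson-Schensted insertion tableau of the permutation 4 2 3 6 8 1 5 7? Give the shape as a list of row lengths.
[4, 3, 1]

Row-insert each entry into an empty tableau.

After inserting 4: P = [[4]].
After inserting 2: P = [[2], [4]].
After inserting 3: P = [[2, 3], [4]].
After inserting 6: P = [[2, 3, 6], [4]].
After inserting 8: P = [[2, 3, 6, 8], [4]].
After inserting 1: P = [[1, 3, 6, 8], [2], [4]].
After inserting 5: P = [[1, 3, 5, 8], [2, 6], [4]].
After inserting 7: P = [[1, 3, 5, 7], [2, 6, 8], [4]].

The final insertion tableau P = [[1, 3, 5, 7], [2, 6, 8], [4]] has shape [4, 3, 1].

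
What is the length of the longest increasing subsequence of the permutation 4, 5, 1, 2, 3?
3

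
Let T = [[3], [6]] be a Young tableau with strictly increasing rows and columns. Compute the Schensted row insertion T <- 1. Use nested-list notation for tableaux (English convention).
[[1], [3], [6]]

In row 1, 1 replaces 3 (the leftmost entry greater than 1); 3 is bumped to row 2. In row 2, 3 replaces 6 (the leftmost entry greater than 3); 6 is bumped to row 3. 6 starts a new row 3. The new tableau is [[1], [3], [6]].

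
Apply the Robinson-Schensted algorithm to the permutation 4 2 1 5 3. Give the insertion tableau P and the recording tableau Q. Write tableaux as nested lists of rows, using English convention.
P = [[1, 3], [2, 5], [4]], Q = [[1, 4], [2, 5], [3]]

Insert each entry of the permutation into P by Schensted row insertion, recording in Q the position of each new cell.

Insert 4: appended to row 1. P = [[4]], Q = [[1]].
Insert 2: 2 bumps 4 from row 1; 4 starts row 2. P = [[2], [4]], Q = [[1], [2]].
Insert 1: 1 bumps 2 from row 1; 2 bumps 4 from row 2; 4 starts row 3. P = [[1], [2], [4]], Q = [[1], [2], [3]].
Insert 5: appended to row 1. P = [[1, 5], [2], [4]], Q = [[1, 4], [2], [3]].
Insert 3: 3 bumps 5 from row 1; 5 appends to row 2. P = [[1, 3], [2, 5], [4]], Q = [[1, 4], [2, 5], [3]].

So P = [[1, 3], [2, 5], [4]], Q = [[1, 4], [2, 5], [3]].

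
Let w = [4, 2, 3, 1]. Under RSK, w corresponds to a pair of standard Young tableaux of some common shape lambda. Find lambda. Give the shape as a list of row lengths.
RSK row insertion gives P = [[1, 3], [2], [4]], which has shape [2, 1, 1].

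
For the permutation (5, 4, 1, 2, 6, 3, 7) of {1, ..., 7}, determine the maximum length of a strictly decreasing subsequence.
3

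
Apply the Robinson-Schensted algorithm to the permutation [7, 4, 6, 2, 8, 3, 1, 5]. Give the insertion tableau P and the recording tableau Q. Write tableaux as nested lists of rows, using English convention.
P = [[1, 3, 5], [2, 6, 8], [4], [7]], Q = [[1, 3, 5], [2, 6, 8], [4], [7]]

Insert each entry of the permutation into P by Schensted row insertion, recording in Q the position of each new cell.

Insert 7: appended to row 1. P = [[7]], Q = [[1]].
Insert 4: 4 bumps 7 from row 1; 7 starts row 2. P = [[4], [7]], Q = [[1], [2]].
Insert 6: appended to row 1. P = [[4, 6], [7]], Q = [[1, 3], [2]].
Insert 2: 2 bumps 4 from row 1; 4 bumps 7 from row 2; 7 starts row 3. P = [[2, 6], [4], [7]], Q = [[1, 3], [2], [4]].
Insert 8: appended to row 1. P = [[2, 6, 8], [4], [7]], Q = [[1, 3, 5], [2], [4]].
Insert 3: 3 bumps 6 from row 1; 6 appends to row 2. P = [[2, 3, 8], [4, 6], [7]], Q = [[1, 3, 5], [2, 6], [4]].
Insert 1: 1 bumps 2 from row 1; 2 bumps 4 from row 2; 4 bumps 7 from row 3; 7 starts row 4. P = [[1, 3, 8], [2, 6], [4], [7]], Q = [[1, 3, 5], [2, 6], [4], [7]].
Insert 5: 5 bumps 8 from row 1; 8 appends to row 2. P = [[1, 3, 5], [2, 6, 8], [4], [7]], Q = [[1, 3, 5], [2, 6, 8], [4], [7]].

So P = [[1, 3, 5], [2, 6, 8], [4], [7]], Q = [[1, 3, 5], [2, 6, 8], [4], [7]].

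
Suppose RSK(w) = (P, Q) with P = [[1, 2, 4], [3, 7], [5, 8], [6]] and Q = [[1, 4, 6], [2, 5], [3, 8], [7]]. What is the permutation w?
6 5 1 8 3 7 2 4

Reverse the RSK construction: for i from n down to 1, find the cell of Q containing i, remove the entry at that cell from P, and reverse-bump it up through P; the value ejected from row 1 is w(i).

Step i=8: Q has 8 at row 3, column 2; remove 8 from row 3 of P and reverse-bump: 8 enters row 2 and ejects 7; 7 enters row 1 and ejects 4. So w(8) = 4. P is now [[1, 2, 7], [3, 8], [5], [6]].
Step i=7: Q has 7 at row 4, column 1; remove 6 from row 4 of P and reverse-bump: 6 enters row 3 and ejects 5; 5 enters row 2 and ejects 3; 3 enters row 1 and ejects 2. So w(7) = 2. P is now [[1, 3, 7], [5, 8], [6]].
Step i=6: Q has 6 at row 1, column 3; remove that cell from P, ejecting 7. So w(6) = 7. P is now [[1, 3], [5, 8], [6]].
Step i=5: Q has 5 at row 2, column 2; remove 8 from row 2 of P and reverse-bump: 8 enters row 1 and ejects 3. So w(5) = 3. P is now [[1, 8], [5], [6]].
Step i=4: Q has 4 at row 1, column 2; remove that cell from P, ejecting 8. So w(4) = 8. P is now [[1], [5], [6]].
Step i=3: Q has 3 at row 3, column 1; remove 6 from row 3 of P and reverse-bump: 6 enters row 2 and ejects 5; 5 enters row 1 and ejects 1. So w(3) = 1. P is now [[5], [6]].
Step i=2: Q has 2 at row 2, column 1; remove 6 from row 2 of P and reverse-bump: 6 enters row 1 and ejects 5. So w(2) = 5. P is now [[6]].
Step i=1: Q has 1 at row 1, column 1; remove that cell from P, ejecting 6. So w(1) = 6. P is now [].

So w = 6 5 1 8 3 7 2 4.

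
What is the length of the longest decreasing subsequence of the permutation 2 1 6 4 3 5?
3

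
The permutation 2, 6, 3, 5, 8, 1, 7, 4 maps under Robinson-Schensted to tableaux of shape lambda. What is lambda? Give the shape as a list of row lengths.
Row-insert each entry into an empty tableau.

After inserting 2: P = [[2]].
After inserting 6: P = [[2, 6]].
After inserting 3: P = [[2, 3], [6]].
After inserting 5: P = [[2, 3, 5], [6]].
After inserting 8: P = [[2, 3, 5, 8], [6]].
After inserting 1: P = [[1, 3, 5, 8], [2], [6]].
After inserting 7: P = [[1, 3, 5, 7], [2, 8], [6]].
After inserting 4: P = [[1, 3, 4, 7], [2, 5], [6, 8]].

The final insertion tableau P = [[1, 3, 4, 7], [2, 5], [6, 8]] has shape [4, 2, 2].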